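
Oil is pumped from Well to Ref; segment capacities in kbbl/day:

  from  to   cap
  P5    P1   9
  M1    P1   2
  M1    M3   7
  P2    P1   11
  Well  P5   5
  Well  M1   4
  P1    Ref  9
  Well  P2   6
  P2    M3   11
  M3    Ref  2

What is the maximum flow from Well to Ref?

Augment Well→P2→P1→Ref: bottleneck 6, flow now 6.
Augment Well→P5→P1→Ref: bottleneck 3, flow now 9.
Augment Well→M1→M3→Ref: bottleneck 2, flow now 11.
No augmenting path remains; maximum flow = 11.
In the residual graph, reachable from Well: {Well, P2, P5, M1, P1, M3}.
Min-cut edges: P1→Ref (9), M3→Ref (2); capacity 9 + 2 = 11.
This cut is saturated, so no flow can exceed 11.

11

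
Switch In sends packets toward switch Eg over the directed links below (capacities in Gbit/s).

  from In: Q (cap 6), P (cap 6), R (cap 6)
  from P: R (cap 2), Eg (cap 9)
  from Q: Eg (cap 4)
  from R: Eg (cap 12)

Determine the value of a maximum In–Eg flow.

16

Augment In→P→Eg: bottleneck 6, flow now 6.
Augment In→Q→Eg: bottleneck 4, flow now 10.
Augment In→R→Eg: bottleneck 6, flow now 16.
No augmenting path remains; maximum flow = 16.
In the residual graph, reachable from In: {In, Q}.
Min-cut edges: In→P (6), In→R (6), Q→Eg (4); capacity 6 + 6 + 4 = 16.
This cut is saturated, so no flow can exceed 16.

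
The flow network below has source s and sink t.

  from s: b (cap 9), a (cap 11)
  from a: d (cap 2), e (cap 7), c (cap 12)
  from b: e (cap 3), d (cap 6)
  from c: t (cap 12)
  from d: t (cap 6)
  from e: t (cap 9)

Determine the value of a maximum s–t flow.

Augment s→a→c→t: bottleneck 11, flow now 11.
Augment s→b→d→t: bottleneck 6, flow now 17.
Augment s→b→e→t: bottleneck 3, flow now 20.
No augmenting path remains; maximum flow = 20.
In the residual graph, reachable from s: {s}.
Min-cut edges: s→a (11), s→b (9); capacity 11 + 9 = 20.
This cut is saturated, so no flow can exceed 20.

20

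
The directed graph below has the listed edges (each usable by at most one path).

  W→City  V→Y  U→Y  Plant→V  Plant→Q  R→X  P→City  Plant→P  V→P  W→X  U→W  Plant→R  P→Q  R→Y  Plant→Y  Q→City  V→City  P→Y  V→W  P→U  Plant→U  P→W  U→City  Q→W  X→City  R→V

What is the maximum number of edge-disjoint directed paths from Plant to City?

5

Assign every edge capacity 1; by Menger, the answer equals the max flow.
Path Plant→P→City (+1); total 1.
Path Plant→Q→City (+1); total 2.
Path Plant→U→City (+1); total 3.
Path Plant→V→City (+1); total 4.
Path Plant→R→X→City (+1); total 5.
No residual Plant→City path; max flow = 5.
Certifying cut of size 5: {Plant→P, Plant→Q, Plant→R, Plant→U, Plant→V}.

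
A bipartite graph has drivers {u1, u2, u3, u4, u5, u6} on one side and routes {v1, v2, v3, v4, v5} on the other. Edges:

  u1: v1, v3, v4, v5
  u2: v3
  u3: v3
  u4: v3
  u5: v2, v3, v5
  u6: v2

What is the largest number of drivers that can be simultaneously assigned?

Unit-capacity flow: source→left, listed edges, right→sink; max matching = max flow.
Augmenting path u1→v1 (+1); matched 1.
Augmenting path u2→v3 (+1); matched 2.
Augmenting path u5→v2 (+1); matched 3.
Augmenting path u6→v2→u5→v5 (+1); matched 4.
No augmenting path remains; maximum matching = 4.
König certificate: {u1, u5, u6, v3} is a vertex cover of size 4 (every listed pair touches it), so no matching can be larger.

4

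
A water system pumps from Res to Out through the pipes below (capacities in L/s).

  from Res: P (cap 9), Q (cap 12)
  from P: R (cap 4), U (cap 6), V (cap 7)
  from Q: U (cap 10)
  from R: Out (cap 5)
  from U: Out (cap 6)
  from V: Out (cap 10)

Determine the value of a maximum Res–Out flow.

15

Augment Res→P→R→Out: bottleneck 4, flow now 4.
Augment Res→P→U→Out: bottleneck 5, flow now 9.
Augment Res→Q→U→Out: bottleneck 1, flow now 10.
Augment Res→Q→U→P→V→Out: bottleneck 5, flow now 15. (uses reverse residual edge)
No augmenting path remains; maximum flow = 15.
In the residual graph, reachable from Res: {Res, Q, U}.
Min-cut edges: Res→P (9), U→Out (6); capacity 9 + 6 = 15.
This cut is saturated, so no flow can exceed 15.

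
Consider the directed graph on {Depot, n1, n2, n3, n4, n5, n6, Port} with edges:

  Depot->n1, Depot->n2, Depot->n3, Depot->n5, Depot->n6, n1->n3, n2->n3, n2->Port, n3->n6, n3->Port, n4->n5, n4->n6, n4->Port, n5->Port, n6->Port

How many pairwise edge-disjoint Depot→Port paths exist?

Assign every edge capacity 1; by Menger, the answer equals the max flow.
Path Depot→n2→Port (+1); total 1.
Path Depot→n3→Port (+1); total 2.
Path Depot→n5→Port (+1); total 3.
Path Depot→n6→Port (+1); total 4.
No residual Depot→Port path; max flow = 4.
Certifying cut of size 4: {Depot→n2, Depot→n5, n3→Port, n6→Port}.

4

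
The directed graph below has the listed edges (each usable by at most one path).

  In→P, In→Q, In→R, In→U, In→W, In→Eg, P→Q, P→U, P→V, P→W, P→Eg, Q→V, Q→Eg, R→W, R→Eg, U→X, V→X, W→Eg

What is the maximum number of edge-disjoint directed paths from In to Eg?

Assign every edge capacity 1; by Menger, the answer equals the max flow.
Path In→Eg (+1); total 1.
Path In→P→Eg (+1); total 2.
Path In→Q→Eg (+1); total 3.
Path In→R→Eg (+1); total 4.
Path In→W→Eg (+1); total 5.
No residual In→Eg path; max flow = 5.
Certifying cut of size 5: {In→Eg, In→P, In→Q, In→R, In→W}.

5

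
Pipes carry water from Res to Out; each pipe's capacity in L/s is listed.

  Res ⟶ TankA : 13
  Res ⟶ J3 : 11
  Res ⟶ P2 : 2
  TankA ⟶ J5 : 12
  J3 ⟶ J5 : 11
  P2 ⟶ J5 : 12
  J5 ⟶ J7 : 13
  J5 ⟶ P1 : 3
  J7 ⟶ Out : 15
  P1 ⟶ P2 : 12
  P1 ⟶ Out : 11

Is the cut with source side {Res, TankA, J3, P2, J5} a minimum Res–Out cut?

Given cut capacity: 13 + 3 = 16.
Augment Res→TankA→J5→J7→Out: bottleneck 12, flow now 12.
Augment Res→J3→J5→J7→Out: bottleneck 1, flow now 13.
Augment Res→J3→J5→P1→Out: bottleneck 3, flow now 16.
No augmenting path remains; maximum flow = 16.
Cut capacity 16 equals the max flow, so it is a minimum cut.

Yes — it is a minimum cut (capacity 16).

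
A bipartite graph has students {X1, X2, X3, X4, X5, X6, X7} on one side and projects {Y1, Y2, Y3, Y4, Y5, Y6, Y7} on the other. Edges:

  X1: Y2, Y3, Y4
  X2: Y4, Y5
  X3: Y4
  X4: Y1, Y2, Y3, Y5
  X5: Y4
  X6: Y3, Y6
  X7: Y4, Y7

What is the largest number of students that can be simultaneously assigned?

Unit-capacity flow: source→left, listed edges, right→sink; max matching = max flow.
Augmenting path X1→Y2 (+1); matched 1.
Augmenting path X2→Y4 (+1); matched 2.
Augmenting path X4→Y1 (+1); matched 3.
Augmenting path X6→Y3 (+1); matched 4.
Augmenting path X7→Y7 (+1); matched 5.
Augmenting path X3→Y4→X2→Y5 (+1); matched 6.
No augmenting path remains; maximum matching = 6.
König certificate: {X1, X2, X4, X6, X7, Y4} is a vertex cover of size 6 (every listed pair touches it), so no matching can be larger.

6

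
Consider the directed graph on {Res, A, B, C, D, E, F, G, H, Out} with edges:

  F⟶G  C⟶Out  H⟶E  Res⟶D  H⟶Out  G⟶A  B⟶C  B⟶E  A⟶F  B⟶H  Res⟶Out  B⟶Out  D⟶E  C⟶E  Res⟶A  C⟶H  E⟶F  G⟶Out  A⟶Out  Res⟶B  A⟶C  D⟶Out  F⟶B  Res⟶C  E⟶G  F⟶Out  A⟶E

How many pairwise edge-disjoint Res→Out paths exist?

Assign every edge capacity 1; by Menger, the answer equals the max flow.
Path Res→Out (+1); total 1.
Path Res→A→Out (+1); total 2.
Path Res→B→Out (+1); total 3.
Path Res→C→Out (+1); total 4.
Path Res→D→Out (+1); total 5.
No residual Res→Out path; max flow = 5.
Certifying cut of size 5: {Res→A, Res→B, Res→C, Res→D, Res→Out}.

5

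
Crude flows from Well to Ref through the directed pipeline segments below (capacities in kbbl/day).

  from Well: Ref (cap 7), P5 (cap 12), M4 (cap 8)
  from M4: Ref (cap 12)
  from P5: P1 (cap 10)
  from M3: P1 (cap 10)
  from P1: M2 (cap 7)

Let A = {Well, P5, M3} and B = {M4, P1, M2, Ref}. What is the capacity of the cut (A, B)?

Edges leaving {Well, P5, M3}: Well→M4 (8), Well→Ref (7), P5→P1 (10), M3→P1 (10).
Cut capacity = 8 + 7 + 10 + 10 = 35.

35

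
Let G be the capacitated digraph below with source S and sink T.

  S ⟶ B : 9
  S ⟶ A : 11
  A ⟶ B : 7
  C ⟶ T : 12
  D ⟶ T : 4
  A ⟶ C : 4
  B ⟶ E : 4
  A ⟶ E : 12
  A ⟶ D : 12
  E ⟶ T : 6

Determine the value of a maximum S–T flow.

14

Augment S→A→C→T: bottleneck 4, flow now 4.
Augment S→A→D→T: bottleneck 4, flow now 8.
Augment S→A→E→T: bottleneck 3, flow now 11.
Augment S→B→E→T: bottleneck 3, flow now 14.
No augmenting path remains; maximum flow = 14.
In the residual graph, reachable from S: {S, A, B, D, E}.
Min-cut edges: A→C (4), D→T (4), E→T (6); capacity 4 + 4 + 6 = 14.
This cut is saturated, so no flow can exceed 14.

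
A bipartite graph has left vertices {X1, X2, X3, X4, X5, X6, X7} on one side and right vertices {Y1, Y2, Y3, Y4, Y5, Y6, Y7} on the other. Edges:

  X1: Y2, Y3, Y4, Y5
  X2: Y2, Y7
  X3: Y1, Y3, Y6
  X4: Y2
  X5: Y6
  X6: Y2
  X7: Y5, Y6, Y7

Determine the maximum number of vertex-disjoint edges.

Unit-capacity flow: source→left, listed edges, right→sink; max matching = max flow.
Augmenting path X1→Y2 (+1); matched 1.
Augmenting path X2→Y7 (+1); matched 2.
Augmenting path X3→Y1 (+1); matched 3.
Augmenting path X5→Y6 (+1); matched 4.
Augmenting path X7→Y5 (+1); matched 5.
Augmenting path X4→Y2→X1→Y3 (+1); matched 6.
No augmenting path remains; maximum matching = 6.
König certificate: {X1, X2, X3, X5, X7, Y2} is a vertex cover of size 6 (every listed pair touches it), so no matching can be larger.

6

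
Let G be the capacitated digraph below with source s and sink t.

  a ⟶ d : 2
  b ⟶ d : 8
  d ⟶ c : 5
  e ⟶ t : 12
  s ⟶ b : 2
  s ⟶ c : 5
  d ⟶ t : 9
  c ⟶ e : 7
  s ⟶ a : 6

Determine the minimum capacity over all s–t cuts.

9

Augment s→a→d→t: bottleneck 2, flow now 2.
Augment s→b→d→t: bottleneck 2, flow now 4.
Augment s→c→e→t: bottleneck 5, flow now 9.
No augmenting path remains; maximum flow = 9.
By max-flow min-cut, the minimum cut capacity equals the max flow.
In the residual graph, reachable from s: {s, a}.
Min-cut edges: s→b (2), s→c (5), a→d (2); capacity 2 + 5 + 2 = 9.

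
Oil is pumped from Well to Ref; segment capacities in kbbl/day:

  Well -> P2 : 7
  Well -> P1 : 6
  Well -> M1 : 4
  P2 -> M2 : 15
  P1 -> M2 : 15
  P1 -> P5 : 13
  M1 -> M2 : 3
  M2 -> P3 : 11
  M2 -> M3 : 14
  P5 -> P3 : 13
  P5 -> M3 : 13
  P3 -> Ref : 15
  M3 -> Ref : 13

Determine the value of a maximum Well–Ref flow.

Augment Well→P2→M2→P3→Ref: bottleneck 7, flow now 7.
Augment Well→P1→M2→P3→Ref: bottleneck 4, flow now 11.
Augment Well→P1→M2→M3→Ref: bottleneck 2, flow now 13.
Augment Well→M1→M2→M3→Ref: bottleneck 3, flow now 16.
No augmenting path remains; maximum flow = 16.
In the residual graph, reachable from Well: {Well, M1}.
Min-cut edges: Well→P2 (7), Well→P1 (6), M1→M2 (3); capacity 7 + 6 + 3 = 16.
This cut is saturated, so no flow can exceed 16.

16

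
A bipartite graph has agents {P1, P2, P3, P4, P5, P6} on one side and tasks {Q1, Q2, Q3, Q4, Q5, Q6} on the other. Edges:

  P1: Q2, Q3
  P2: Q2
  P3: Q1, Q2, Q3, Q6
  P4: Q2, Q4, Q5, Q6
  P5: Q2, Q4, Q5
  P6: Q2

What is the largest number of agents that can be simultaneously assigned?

Unit-capacity flow: source→left, listed edges, right→sink; max matching = max flow.
Augmenting path P1→Q2 (+1); matched 1.
Augmenting path P3→Q1 (+1); matched 2.
Augmenting path P4→Q4 (+1); matched 3.
Augmenting path P5→Q5 (+1); matched 4.
Augmenting path P2→Q2→P1→Q3 (+1); matched 5.
No augmenting path remains; maximum matching = 5.
König certificate: {P1, P3, P4, P5, Q2} is a vertex cover of size 5 (every listed pair touches it), so no matching can be larger.

5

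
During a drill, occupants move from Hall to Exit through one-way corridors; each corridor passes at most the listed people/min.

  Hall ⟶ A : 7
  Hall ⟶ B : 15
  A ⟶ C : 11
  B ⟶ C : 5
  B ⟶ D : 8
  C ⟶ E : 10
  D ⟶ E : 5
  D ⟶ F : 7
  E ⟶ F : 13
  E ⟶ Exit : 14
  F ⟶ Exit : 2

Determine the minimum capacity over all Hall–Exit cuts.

Augment Hall→A→C→E→Exit: bottleneck 7, flow now 7.
Augment Hall→B→C→E→Exit: bottleneck 3, flow now 10.
Augment Hall→B→D→E→Exit: bottleneck 4, flow now 14.
Augment Hall→B→D→F→Exit: bottleneck 2, flow now 16.
No augmenting path remains; maximum flow = 16.
By max-flow min-cut, the minimum cut capacity equals the max flow.
In the residual graph, reachable from Hall: {Hall, A, B, C, D, E, F}.
Min-cut edges: E→Exit (14), F→Exit (2); capacity 14 + 2 = 16.

16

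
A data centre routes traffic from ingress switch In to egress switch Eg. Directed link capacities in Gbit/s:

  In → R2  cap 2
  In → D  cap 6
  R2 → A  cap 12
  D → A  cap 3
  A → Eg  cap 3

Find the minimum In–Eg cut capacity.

3

Augment In→R2→A→Eg: bottleneck 2, flow now 2.
Augment In→D→A→Eg: bottleneck 1, flow now 3.
No augmenting path remains; maximum flow = 3.
By max-flow min-cut, the minimum cut capacity equals the max flow.
In the residual graph, reachable from In: {In, R2, D, A}.
Min-cut edges: A→Eg (3); capacity 3 = 3.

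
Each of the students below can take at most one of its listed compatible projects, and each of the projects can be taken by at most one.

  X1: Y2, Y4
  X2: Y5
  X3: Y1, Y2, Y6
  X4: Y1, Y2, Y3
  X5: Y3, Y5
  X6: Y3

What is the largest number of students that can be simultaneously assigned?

Unit-capacity flow: source→left, listed edges, right→sink; max matching = max flow.
Augmenting path X1→Y2 (+1); matched 1.
Augmenting path X2→Y5 (+1); matched 2.
Augmenting path X3→Y1 (+1); matched 3.
Augmenting path X4→Y3 (+1); matched 4.
Augmenting path X5→Y3→X4→Y1→X3→Y6 (+1); matched 5.
No augmenting path remains; maximum matching = 5.
König certificate: {X1, X3, X4, Y3, Y5} is a vertex cover of size 5 (every listed pair touches it), so no matching can be larger.

5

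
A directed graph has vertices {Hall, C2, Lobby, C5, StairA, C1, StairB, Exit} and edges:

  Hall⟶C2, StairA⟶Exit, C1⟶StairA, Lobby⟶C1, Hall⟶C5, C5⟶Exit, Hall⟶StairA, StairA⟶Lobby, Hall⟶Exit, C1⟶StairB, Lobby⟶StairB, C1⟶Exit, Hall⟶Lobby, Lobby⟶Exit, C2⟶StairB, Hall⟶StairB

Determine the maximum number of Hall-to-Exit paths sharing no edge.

4

Assign every edge capacity 1; by Menger, the answer equals the max flow.
Path Hall→Exit (+1); total 1.
Path Hall→Lobby→Exit (+1); total 2.
Path Hall→C5→Exit (+1); total 3.
Path Hall→StairA→Exit (+1); total 4.
No residual Hall→Exit path; max flow = 4.
Certifying cut of size 4: {Hall→C5, Hall→Exit, Hall→Lobby, Hall→StairA}.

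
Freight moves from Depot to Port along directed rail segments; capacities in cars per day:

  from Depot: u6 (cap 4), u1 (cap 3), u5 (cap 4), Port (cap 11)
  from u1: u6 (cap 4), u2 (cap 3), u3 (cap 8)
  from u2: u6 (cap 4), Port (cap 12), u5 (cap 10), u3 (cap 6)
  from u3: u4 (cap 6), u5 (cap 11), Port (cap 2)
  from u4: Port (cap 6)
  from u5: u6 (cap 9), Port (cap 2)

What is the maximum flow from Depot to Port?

Augment Depot→Port: bottleneck 11, flow now 11.
Augment Depot→u5→Port: bottleneck 2, flow now 13.
Augment Depot→u1→u2→Port: bottleneck 3, flow now 16.
No augmenting path remains; maximum flow = 16.
In the residual graph, reachable from Depot: {Depot, u5, u6}.
Min-cut edges: Depot→u1 (3), Depot→Port (11), u5→Port (2); capacity 3 + 11 + 2 = 16.
This cut is saturated, so no flow can exceed 16.

16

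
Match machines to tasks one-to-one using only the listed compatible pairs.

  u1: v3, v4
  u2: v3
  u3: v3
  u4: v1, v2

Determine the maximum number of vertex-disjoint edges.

3

Unit-capacity flow: source→left, listed edges, right→sink; max matching = max flow.
Augmenting path u1→v3 (+1); matched 1.
Augmenting path u4→v1 (+1); matched 2.
Augmenting path u2→v3→u1→v4 (+1); matched 3.
No augmenting path remains; maximum matching = 3.
König certificate: {u1, u4, v3} is a vertex cover of size 3 (every listed pair touches it), so no matching can be larger.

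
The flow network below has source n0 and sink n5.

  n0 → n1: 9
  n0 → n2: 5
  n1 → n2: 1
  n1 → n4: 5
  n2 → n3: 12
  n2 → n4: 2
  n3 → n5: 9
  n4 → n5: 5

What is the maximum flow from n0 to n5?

11

Augment n0→n1→n4→n5: bottleneck 5, flow now 5.
Augment n0→n2→n3→n5: bottleneck 5, flow now 10.
Augment n0→n1→n2→n3→n5: bottleneck 1, flow now 11.
No augmenting path remains; maximum flow = 11.
In the residual graph, reachable from n0: {n0, n1}.
Min-cut edges: n0→n2 (5), n1→n2 (1), n1→n4 (5); capacity 5 + 1 + 5 = 11.
This cut is saturated, so no flow can exceed 11.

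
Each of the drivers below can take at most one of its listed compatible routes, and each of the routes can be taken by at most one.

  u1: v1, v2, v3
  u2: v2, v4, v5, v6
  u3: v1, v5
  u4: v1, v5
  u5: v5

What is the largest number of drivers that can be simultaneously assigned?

4

Unit-capacity flow: source→left, listed edges, right→sink; max matching = max flow.
Augmenting path u1→v1 (+1); matched 1.
Augmenting path u2→v2 (+1); matched 2.
Augmenting path u3→v5 (+1); matched 3.
Augmenting path u4→v1→u1→v3 (+1); matched 4.
No augmenting path remains; maximum matching = 4.
König certificate: {u1, u2, v1, v5} is a vertex cover of size 4 (every listed pair touches it), so no matching can be larger.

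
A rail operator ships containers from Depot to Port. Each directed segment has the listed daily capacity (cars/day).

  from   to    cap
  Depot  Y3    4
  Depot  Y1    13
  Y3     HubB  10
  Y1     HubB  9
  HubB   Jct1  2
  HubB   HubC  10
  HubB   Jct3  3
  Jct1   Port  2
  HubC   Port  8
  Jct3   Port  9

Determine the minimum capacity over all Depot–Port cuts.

Augment Depot→Y3→HubB→Jct1→Port: bottleneck 2, flow now 2.
Augment Depot→Y3→HubB→HubC→Port: bottleneck 2, flow now 4.
Augment Depot→Y1→HubB→HubC→Port: bottleneck 6, flow now 10.
Augment Depot→Y1→HubB→Jct3→Port: bottleneck 3, flow now 13.
No augmenting path remains; maximum flow = 13.
By max-flow min-cut, the minimum cut capacity equals the max flow.
In the residual graph, reachable from Depot: {Depot, Y1}.
Min-cut edges: Depot→Y3 (4), Y1→HubB (9); capacity 4 + 9 = 13.

13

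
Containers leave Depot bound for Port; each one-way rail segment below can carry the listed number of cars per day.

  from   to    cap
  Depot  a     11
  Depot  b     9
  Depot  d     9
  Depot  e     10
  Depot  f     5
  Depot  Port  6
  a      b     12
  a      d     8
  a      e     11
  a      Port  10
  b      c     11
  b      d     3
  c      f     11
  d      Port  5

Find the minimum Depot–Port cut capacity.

21

Augment Depot→Port: bottleneck 6, flow now 6.
Augment Depot→a→Port: bottleneck 10, flow now 16.
Augment Depot→d→Port: bottleneck 5, flow now 21.
No augmenting path remains; maximum flow = 21.
By max-flow min-cut, the minimum cut capacity equals the max flow.
In the residual graph, reachable from Depot: {Depot, a, b, c, d, e, f}.
Min-cut edges: Depot→Port (6), a→Port (10), d→Port (5); capacity 6 + 10 + 5 = 21.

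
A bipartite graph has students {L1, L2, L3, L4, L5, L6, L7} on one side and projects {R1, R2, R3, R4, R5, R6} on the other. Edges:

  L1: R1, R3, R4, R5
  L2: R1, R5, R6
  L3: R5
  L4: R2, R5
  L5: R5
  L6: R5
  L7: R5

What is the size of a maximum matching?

Unit-capacity flow: source→left, listed edges, right→sink; max matching = max flow.
Augmenting path L1→R1 (+1); matched 1.
Augmenting path L2→R5 (+1); matched 2.
Augmenting path L4→R2 (+1); matched 3.
Augmenting path L3→R5→L2→R6 (+1); matched 4.
No augmenting path remains; maximum matching = 4.
König certificate: {L1, L2, L4, R5} is a vertex cover of size 4 (every listed pair touches it), so no matching can be larger.

4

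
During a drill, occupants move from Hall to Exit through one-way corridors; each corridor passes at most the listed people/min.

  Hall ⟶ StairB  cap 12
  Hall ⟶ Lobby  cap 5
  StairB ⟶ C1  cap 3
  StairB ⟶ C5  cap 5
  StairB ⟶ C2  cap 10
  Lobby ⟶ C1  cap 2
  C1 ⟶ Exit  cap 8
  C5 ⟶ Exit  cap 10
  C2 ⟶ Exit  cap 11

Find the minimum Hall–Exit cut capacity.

Augment Hall→StairB→C1→Exit: bottleneck 3, flow now 3.
Augment Hall→StairB→C5→Exit: bottleneck 5, flow now 8.
Augment Hall→StairB→C2→Exit: bottleneck 4, flow now 12.
Augment Hall→Lobby→C1→Exit: bottleneck 2, flow now 14.
No augmenting path remains; maximum flow = 14.
By max-flow min-cut, the minimum cut capacity equals the max flow.
In the residual graph, reachable from Hall: {Hall, Lobby}.
Min-cut edges: Hall→StairB (12), Lobby→C1 (2); capacity 12 + 2 = 14.

14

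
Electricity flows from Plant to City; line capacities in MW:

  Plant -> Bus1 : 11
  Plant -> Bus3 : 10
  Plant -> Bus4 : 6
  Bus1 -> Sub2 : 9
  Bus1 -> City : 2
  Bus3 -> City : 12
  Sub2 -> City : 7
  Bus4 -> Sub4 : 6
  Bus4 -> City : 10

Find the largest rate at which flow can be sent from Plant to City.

Augment Plant→Bus1→City: bottleneck 2, flow now 2.
Augment Plant→Bus3→City: bottleneck 10, flow now 12.
Augment Plant→Bus4→City: bottleneck 6, flow now 18.
Augment Plant→Bus1→Sub2→City: bottleneck 7, flow now 25.
No augmenting path remains; maximum flow = 25.
In the residual graph, reachable from Plant: {Plant, Bus1, Sub2}.
Min-cut edges: Plant→Bus3 (10), Plant→Bus4 (6), Bus1→City (2), Sub2→City (7); capacity 10 + 6 + 2 + 7 = 25.
This cut is saturated, so no flow can exceed 25.

25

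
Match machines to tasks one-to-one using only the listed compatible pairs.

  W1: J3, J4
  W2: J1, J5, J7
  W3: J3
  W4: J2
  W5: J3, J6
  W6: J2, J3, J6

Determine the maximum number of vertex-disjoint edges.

5

Unit-capacity flow: source→left, listed edges, right→sink; max matching = max flow.
Augmenting path W1→J3 (+1); matched 1.
Augmenting path W2→J1 (+1); matched 2.
Augmenting path W4→J2 (+1); matched 3.
Augmenting path W5→J6 (+1); matched 4.
Augmenting path W3→J3→W1→J4 (+1); matched 5.
No augmenting path remains; maximum matching = 5.
König certificate: {W1, W2, J2, J3, J6} is a vertex cover of size 5 (every listed pair touches it), so no matching can be larger.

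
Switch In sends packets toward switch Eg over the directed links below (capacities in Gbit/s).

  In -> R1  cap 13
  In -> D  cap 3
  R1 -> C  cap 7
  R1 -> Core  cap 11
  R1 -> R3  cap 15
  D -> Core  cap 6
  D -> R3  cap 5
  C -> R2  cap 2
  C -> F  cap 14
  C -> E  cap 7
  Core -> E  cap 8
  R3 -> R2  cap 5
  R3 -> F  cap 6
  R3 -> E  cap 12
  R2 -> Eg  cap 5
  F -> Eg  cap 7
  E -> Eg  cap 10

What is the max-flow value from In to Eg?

Augment In→R1→C→R2→Eg: bottleneck 2, flow now 2.
Augment In→R1→C→F→Eg: bottleneck 5, flow now 7.
Augment In→R1→Core→E→Eg: bottleneck 6, flow now 13.
Augment In→D→Core→E→Eg: bottleneck 2, flow now 15.
Augment In→D→R3→R2→Eg: bottleneck 1, flow now 16.
No augmenting path remains; maximum flow = 16.
In the residual graph, reachable from In: {In}.
Min-cut edges: In→R1 (13), In→D (3); capacity 13 + 3 = 16.
This cut is saturated, so no flow can exceed 16.

16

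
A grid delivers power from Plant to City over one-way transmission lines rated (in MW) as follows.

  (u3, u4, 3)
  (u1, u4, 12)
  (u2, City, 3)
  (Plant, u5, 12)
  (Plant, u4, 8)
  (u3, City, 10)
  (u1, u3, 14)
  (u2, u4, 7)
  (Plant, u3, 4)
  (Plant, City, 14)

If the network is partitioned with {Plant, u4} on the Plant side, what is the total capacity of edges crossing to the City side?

Edges leaving {Plant, u4}: Plant→u3 (4), Plant→u5 (12), Plant→City (14).
Cut capacity = 4 + 12 + 14 = 30.

30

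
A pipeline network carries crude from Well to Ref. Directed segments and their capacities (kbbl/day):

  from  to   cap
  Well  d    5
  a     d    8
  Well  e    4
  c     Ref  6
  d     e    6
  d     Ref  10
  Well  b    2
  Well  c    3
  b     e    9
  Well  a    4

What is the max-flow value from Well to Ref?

12

Augment Well→c→Ref: bottleneck 3, flow now 3.
Augment Well→d→Ref: bottleneck 5, flow now 8.
Augment Well→a→d→Ref: bottleneck 4, flow now 12.
No augmenting path remains; maximum flow = 12.
In the residual graph, reachable from Well: {Well, b, e}.
Min-cut edges: Well→a (4), Well→c (3), Well→d (5); capacity 4 + 3 + 5 = 12.
This cut is saturated, so no flow can exceed 12.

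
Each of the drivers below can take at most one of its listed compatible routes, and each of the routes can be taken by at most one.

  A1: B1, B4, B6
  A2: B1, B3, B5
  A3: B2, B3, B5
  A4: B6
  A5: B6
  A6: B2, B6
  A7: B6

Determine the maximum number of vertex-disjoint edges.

5

Unit-capacity flow: source→left, listed edges, right→sink; max matching = max flow.
Augmenting path A1→B1 (+1); matched 1.
Augmenting path A2→B3 (+1); matched 2.
Augmenting path A3→B2 (+1); matched 3.
Augmenting path A4→B6 (+1); matched 4.
Augmenting path A6→B2→A3→B5 (+1); matched 5.
No augmenting path remains; maximum matching = 5.
König certificate: {A1, A2, A3, A6, B6} is a vertex cover of size 5 (every listed pair touches it), so no matching can be larger.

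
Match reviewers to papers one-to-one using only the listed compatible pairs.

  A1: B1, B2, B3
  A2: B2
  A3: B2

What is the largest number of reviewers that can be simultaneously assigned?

Unit-capacity flow: source→left, listed edges, right→sink; max matching = max flow.
Augmenting path A1→B1 (+1); matched 1.
Augmenting path A2→B2 (+1); matched 2.
No augmenting path remains; maximum matching = 2.
König certificate: {A1, B2} is a vertex cover of size 2 (every listed pair touches it), so no matching can be larger.

2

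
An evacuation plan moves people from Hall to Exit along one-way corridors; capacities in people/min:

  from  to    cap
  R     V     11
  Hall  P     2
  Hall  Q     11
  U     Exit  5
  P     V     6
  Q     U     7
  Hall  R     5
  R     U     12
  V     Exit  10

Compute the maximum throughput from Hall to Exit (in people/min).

12

Augment Hall→P→V→Exit: bottleneck 2, flow now 2.
Augment Hall→Q→U→Exit: bottleneck 5, flow now 7.
Augment Hall→R→V→Exit: bottleneck 5, flow now 12.
No augmenting path remains; maximum flow = 12.
In the residual graph, reachable from Hall: {Hall, Q, U}.
Min-cut edges: Hall→P (2), Hall→R (5), U→Exit (5); capacity 2 + 5 + 5 = 12.
This cut is saturated, so no flow can exceed 12.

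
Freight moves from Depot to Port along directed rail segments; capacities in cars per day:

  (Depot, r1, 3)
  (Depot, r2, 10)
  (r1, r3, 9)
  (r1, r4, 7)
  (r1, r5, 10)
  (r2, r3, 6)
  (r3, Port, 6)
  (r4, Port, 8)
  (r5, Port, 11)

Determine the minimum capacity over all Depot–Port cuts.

Augment Depot→r1→r3→Port: bottleneck 3, flow now 3.
Augment Depot→r2→r3→Port: bottleneck 3, flow now 6.
Augment Depot→r2→r3→r1→r4→Port: bottleneck 3, flow now 9. (uses reverse residual edge)
No augmenting path remains; maximum flow = 9.
By max-flow min-cut, the minimum cut capacity equals the max flow.
In the residual graph, reachable from Depot: {Depot, r2}.
Min-cut edges: Depot→r1 (3), r2→r3 (6); capacity 3 + 6 = 9.

9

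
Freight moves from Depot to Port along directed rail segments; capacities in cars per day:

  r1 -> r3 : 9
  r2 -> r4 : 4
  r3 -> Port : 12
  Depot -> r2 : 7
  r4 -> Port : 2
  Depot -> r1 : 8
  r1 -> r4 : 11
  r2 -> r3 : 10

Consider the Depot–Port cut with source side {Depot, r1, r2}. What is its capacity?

34

Edges leaving {Depot, r1, r2}: r1→r3 (9), r1→r4 (11), r2→r3 (10), r2→r4 (4).
Cut capacity = 9 + 11 + 10 + 4 = 34.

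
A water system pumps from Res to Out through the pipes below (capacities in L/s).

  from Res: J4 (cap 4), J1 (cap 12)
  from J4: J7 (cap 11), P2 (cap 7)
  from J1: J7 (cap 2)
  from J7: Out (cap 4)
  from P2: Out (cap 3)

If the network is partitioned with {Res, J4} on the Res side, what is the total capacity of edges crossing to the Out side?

Edges leaving {Res, J4}: Res→J1 (12), J4→J7 (11), J4→P2 (7).
Cut capacity = 12 + 11 + 7 = 30.

30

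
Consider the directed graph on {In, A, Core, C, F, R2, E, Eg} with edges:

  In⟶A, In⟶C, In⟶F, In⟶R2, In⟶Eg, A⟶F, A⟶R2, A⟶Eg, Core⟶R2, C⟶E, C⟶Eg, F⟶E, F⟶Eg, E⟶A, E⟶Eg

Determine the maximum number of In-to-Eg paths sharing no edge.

4

Assign every edge capacity 1; by Menger, the answer equals the max flow.
Path In→Eg (+1); total 1.
Path In→A→Eg (+1); total 2.
Path In→C→Eg (+1); total 3.
Path In→F→Eg (+1); total 4.
No residual In→Eg path; max flow = 4.
Certifying cut of size 4: {In→A, In→C, In→Eg, In→F}.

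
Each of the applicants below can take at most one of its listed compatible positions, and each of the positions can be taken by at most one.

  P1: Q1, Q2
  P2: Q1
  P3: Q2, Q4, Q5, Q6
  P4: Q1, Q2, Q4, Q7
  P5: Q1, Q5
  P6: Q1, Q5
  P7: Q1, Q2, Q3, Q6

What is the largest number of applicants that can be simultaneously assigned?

Unit-capacity flow: source→left, listed edges, right→sink; max matching = max flow.
Augmenting path P1→Q1 (+1); matched 1.
Augmenting path P3→Q2 (+1); matched 2.
Augmenting path P4→Q4 (+1); matched 3.
Augmenting path P5→Q5 (+1); matched 4.
Augmenting path P7→Q3 (+1); matched 5.
Augmenting path P2→Q1→P1→Q2→P3→Q6 (+1); matched 6.
No augmenting path remains; maximum matching = 6.
König certificate: {P1, P3, P4, P7, Q1, Q5} is a vertex cover of size 6 (every listed pair touches it), so no matching can be larger.

6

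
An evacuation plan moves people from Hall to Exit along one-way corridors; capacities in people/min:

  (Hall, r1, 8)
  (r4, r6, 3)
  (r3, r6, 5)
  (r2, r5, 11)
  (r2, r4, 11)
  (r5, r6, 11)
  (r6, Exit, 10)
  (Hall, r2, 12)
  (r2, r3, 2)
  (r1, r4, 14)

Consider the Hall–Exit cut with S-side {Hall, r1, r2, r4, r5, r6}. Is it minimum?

Given cut capacity: 2 + 10 = 12.
Augment Hall→r1→r4→r6→Exit: bottleneck 3, flow now 3.
Augment Hall→r2→r3→r6→Exit: bottleneck 2, flow now 5.
Augment Hall→r2→r5→r6→Exit: bottleneck 5, flow now 10.
No augmenting path remains; maximum flow = 10.
In the residual graph, reachable from Hall: {Hall, r1, r2, r3, r4, r5, r6}.
Min-cut edges: r6→Exit (10); capacity 10 = 10.
Cut capacity 12 exceeds the max flow 10, so it is not minimum.

No — its capacity is 12, but the minimum cut has capacity 10.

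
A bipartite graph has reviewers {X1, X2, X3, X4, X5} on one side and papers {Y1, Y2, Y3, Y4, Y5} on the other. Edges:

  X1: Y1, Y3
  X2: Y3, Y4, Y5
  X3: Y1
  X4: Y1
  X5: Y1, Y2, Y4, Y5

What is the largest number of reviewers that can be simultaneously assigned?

Unit-capacity flow: source→left, listed edges, right→sink; max matching = max flow.
Augmenting path X1→Y1 (+1); matched 1.
Augmenting path X2→Y3 (+1); matched 2.
Augmenting path X5→Y2 (+1); matched 3.
Augmenting path X3→Y1→X1→Y3→X2→Y4 (+1); matched 4.
No augmenting path remains; maximum matching = 4.
König certificate: {X1, X2, X5, Y1} is a vertex cover of size 4 (every listed pair touches it), so no matching can be larger.

4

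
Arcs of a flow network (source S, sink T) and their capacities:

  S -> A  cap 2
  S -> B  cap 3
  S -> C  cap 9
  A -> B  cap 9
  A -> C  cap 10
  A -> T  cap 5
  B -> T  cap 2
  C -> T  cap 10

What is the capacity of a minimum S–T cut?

13

Augment S→A→T: bottleneck 2, flow now 2.
Augment S→B→T: bottleneck 2, flow now 4.
Augment S→C→T: bottleneck 9, flow now 13.
No augmenting path remains; maximum flow = 13.
By max-flow min-cut, the minimum cut capacity equals the max flow.
In the residual graph, reachable from S: {S, B}.
Min-cut edges: S→A (2), S→C (9), B→T (2); capacity 2 + 9 + 2 = 13.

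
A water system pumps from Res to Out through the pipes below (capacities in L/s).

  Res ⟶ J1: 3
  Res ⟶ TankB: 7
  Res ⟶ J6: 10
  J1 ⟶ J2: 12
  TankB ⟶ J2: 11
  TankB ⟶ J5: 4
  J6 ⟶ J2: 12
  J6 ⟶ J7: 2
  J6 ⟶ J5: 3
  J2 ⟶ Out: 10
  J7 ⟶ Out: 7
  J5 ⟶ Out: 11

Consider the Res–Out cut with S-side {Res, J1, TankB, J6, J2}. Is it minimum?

Given cut capacity: 4 + 2 + 3 + 10 = 19.
Augment Res→J1→J2→Out: bottleneck 3, flow now 3.
Augment Res→TankB→J2→Out: bottleneck 7, flow now 10.
Augment Res→J6→J7→Out: bottleneck 2, flow now 12.
Augment Res→J6→J5→Out: bottleneck 3, flow now 15.
Augment Res→J6→J2→TankB→J5→Out: bottleneck 4, flow now 19. (uses reverse residual edge)
No augmenting path remains; maximum flow = 19.
Cut capacity 19 equals the max flow, so it is a minimum cut.

Yes — it is a minimum cut (capacity 19).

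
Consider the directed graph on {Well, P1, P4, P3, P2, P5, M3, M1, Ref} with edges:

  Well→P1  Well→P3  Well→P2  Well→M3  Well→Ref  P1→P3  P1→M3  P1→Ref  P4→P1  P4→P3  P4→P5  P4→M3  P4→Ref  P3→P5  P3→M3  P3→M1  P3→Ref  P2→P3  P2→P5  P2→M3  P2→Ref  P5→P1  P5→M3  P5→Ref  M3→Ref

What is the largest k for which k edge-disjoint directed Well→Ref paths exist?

5

Assign every edge capacity 1; by Menger, the answer equals the max flow.
Path Well→Ref (+1); total 1.
Path Well→P1→Ref (+1); total 2.
Path Well→P3→Ref (+1); total 3.
Path Well→P2→Ref (+1); total 4.
Path Well→M3→Ref (+1); total 5.
No residual Well→Ref path; max flow = 5.
Certifying cut of size 5: {Well→M3, Well→P1, Well→P2, Well→P3, Well→Ref}.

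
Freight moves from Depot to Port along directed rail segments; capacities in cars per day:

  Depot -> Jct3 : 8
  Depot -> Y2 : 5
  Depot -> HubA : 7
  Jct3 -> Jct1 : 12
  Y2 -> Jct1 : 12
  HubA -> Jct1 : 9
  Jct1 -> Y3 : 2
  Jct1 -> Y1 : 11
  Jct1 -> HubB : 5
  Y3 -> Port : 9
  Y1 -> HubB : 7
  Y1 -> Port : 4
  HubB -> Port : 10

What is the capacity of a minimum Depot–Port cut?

Augment Depot→Jct3→Jct1→Y3→Port: bottleneck 2, flow now 2.
Augment Depot→Jct3→Jct1→Y1→Port: bottleneck 4, flow now 6.
Augment Depot→Jct3→Jct1→HubB→Port: bottleneck 2, flow now 8.
Augment Depot→Y2→Jct1→HubB→Port: bottleneck 3, flow now 11.
Augment Depot→Y2→Jct1→Y1→HubB→Port: bottleneck 2, flow now 13.
Augment Depot→HubA→Jct1→Y1→HubB→Port: bottleneck 3, flow now 16.
No augmenting path remains; maximum flow = 16.
By max-flow min-cut, the minimum cut capacity equals the max flow.
In the residual graph, reachable from Depot: {Depot, Jct3, Y2, HubA, Jct1, Y1, HubB}.
Min-cut edges: Jct1→Y3 (2), Y1→Port (4), HubB→Port (10); capacity 2 + 4 + 10 = 16.

16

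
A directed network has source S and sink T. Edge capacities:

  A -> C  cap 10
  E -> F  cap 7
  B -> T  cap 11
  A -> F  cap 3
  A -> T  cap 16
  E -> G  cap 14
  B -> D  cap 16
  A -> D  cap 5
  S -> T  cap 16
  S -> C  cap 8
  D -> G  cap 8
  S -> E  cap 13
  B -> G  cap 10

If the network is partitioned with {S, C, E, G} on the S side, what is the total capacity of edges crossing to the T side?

23

Edges leaving {S, C, E, G}: S→T (16), E→F (7).
Cut capacity = 16 + 7 = 23.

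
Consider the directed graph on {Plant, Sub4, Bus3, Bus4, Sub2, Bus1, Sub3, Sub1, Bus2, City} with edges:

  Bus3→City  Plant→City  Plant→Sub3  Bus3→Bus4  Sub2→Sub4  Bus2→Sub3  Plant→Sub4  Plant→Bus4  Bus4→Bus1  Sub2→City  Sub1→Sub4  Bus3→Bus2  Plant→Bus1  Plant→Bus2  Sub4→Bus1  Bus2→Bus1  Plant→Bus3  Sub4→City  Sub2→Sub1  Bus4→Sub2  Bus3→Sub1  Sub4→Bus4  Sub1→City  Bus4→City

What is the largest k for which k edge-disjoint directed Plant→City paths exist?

Assign every edge capacity 1; by Menger, the answer equals the max flow.
Path Plant→City (+1); total 1.
Path Plant→Sub4→City (+1); total 2.
Path Plant→Bus3→City (+1); total 3.
Path Plant→Bus4→City (+1); total 4.
No residual Plant→City path; max flow = 4.
Certifying cut of size 4: {Plant→Bus3, Plant→Bus4, Plant→City, Plant→Sub4}.

4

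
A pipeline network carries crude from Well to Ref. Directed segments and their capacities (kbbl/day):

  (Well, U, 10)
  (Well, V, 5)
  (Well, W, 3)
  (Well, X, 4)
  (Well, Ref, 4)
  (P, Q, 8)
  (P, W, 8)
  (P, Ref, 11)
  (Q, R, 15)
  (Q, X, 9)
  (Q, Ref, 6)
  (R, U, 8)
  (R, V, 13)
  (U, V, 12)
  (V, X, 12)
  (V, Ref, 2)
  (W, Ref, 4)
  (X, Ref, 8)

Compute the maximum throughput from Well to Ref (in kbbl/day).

17

Augment Well→Ref: bottleneck 4, flow now 4.
Augment Well→V→Ref: bottleneck 2, flow now 6.
Augment Well→W→Ref: bottleneck 3, flow now 9.
Augment Well→X→Ref: bottleneck 4, flow now 13.
Augment Well→V→X→Ref: bottleneck 3, flow now 16.
Augment Well→U→V→X→Ref: bottleneck 1, flow now 17.
No augmenting path remains; maximum flow = 17.
In the residual graph, reachable from Well: {Well, U, V, X}.
Min-cut edges: Well→W (3), Well→Ref (4), V→Ref (2), X→Ref (8); capacity 3 + 4 + 2 + 8 = 17.
This cut is saturated, so no flow can exceed 17.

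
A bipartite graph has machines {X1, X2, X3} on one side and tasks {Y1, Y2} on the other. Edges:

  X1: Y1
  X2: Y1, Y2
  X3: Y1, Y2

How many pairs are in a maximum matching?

Unit-capacity flow: source→left, listed edges, right→sink; max matching = max flow.
Augmenting path X1→Y1 (+1); matched 1.
Augmenting path X2→Y2 (+1); matched 2.
No augmenting path remains; maximum matching = 2.
König certificate: {Y1, Y2} is a vertex cover of size 2 (every listed pair touches it), so no matching can be larger.

2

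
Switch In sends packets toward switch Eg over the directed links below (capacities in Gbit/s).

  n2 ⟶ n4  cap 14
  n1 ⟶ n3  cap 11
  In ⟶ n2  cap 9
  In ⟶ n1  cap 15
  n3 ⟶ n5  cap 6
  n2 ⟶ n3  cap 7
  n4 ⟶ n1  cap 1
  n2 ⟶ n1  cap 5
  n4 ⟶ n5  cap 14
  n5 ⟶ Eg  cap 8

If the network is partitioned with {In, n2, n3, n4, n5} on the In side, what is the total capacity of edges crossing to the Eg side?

Edges leaving {In, n2, n3, n4, n5}: In→n1 (15), n2→n1 (5), n4→n1 (1), n5→Eg (8).
Cut capacity = 15 + 5 + 1 + 8 = 29.

29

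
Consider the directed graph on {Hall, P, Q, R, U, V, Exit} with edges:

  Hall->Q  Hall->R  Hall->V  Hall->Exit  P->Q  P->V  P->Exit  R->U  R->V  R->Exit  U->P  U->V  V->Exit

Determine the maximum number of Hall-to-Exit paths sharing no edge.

3

Assign every edge capacity 1; by Menger, the answer equals the max flow.
Path Hall→Exit (+1); total 1.
Path Hall→R→Exit (+1); total 2.
Path Hall→V→Exit (+1); total 3.
No residual Hall→Exit path; max flow = 3.
Certifying cut of size 3: {Hall→Exit, Hall→R, Hall→V}.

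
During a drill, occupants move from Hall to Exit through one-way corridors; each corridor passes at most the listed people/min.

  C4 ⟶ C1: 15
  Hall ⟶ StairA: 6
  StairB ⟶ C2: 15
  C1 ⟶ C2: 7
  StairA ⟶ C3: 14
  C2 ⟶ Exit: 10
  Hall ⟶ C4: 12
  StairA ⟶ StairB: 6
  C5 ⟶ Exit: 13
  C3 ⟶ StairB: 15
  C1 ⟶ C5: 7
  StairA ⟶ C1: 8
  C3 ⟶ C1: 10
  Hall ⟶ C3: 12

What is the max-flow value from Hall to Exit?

Augment Hall→StairA→C1→C5→Exit: bottleneck 6, flow now 6.
Augment Hall→C3→C1→C5→Exit: bottleneck 1, flow now 7.
Augment Hall→C3→C1→C2→Exit: bottleneck 7, flow now 14.
Augment Hall→C3→StairB→C2→Exit: bottleneck 3, flow now 17.
No augmenting path remains; maximum flow = 17.
In the residual graph, reachable from Hall: {Hall, StairA, C3, C4, C1, StairB, C2}.
Min-cut edges: C1→C5 (7), C2→Exit (10); capacity 7 + 10 = 17.
This cut is saturated, so no flow can exceed 17.

17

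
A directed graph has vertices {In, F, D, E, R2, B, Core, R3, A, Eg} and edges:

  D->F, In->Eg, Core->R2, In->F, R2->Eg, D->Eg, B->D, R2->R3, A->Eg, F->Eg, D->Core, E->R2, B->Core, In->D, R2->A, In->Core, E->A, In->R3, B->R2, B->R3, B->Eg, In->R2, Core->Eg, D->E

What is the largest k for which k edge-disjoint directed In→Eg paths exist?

Assign every edge capacity 1; by Menger, the answer equals the max flow.
Path In→Eg (+1); total 1.
Path In→F→Eg (+1); total 2.
Path In→D→Eg (+1); total 3.
Path In→R2→Eg (+1); total 4.
Path In→Core→Eg (+1); total 5.
No residual In→Eg path; max flow = 5.
Certifying cut of size 5: {In→Core, In→D, In→Eg, In→F, In→R2}.

5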